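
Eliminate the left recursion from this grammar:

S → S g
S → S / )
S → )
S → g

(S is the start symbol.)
S → ) S'
S → g S'
S' → g S'
S' → / ) S'
S' → ε

S is directly left-recursive. The standard transformation for
  A → A α₁ | ... | A α_m | β₁ | ... | β_n
is
  A  → β₁ A' | ... | β_n A'
  A' → α₁ A' | ... | α_m A' | ε

S → ) becomes S → ) S'
S → g becomes S → g S'
S → S g becomes S' → g S'
S → S / ) becomes S' → / ) S'
Add S' → ε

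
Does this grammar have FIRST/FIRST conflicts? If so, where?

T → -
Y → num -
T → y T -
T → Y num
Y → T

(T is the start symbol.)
Yes. T → '-' / T → Y num on { '-' }; T → y T '-' / T → Y num on { 'y' }; Y → num '-' / Y → T on { 'num' }

FIRST sets of the non-terminals at (or reachable through a nullable prefix from) the front of some alternative:
  FIRST(Y) = { '-', 'num', 'y' }
  FIRST(T) = { '-', 'num', 'y' }

Productions for T:
  T → -: FIRST = { '-' }
  T → y T -: FIRST = { 'y' }
  T → Y num: FIRST = { '-', 'num', 'y' }
Productions for Y:
  Y → num -: FIRST = { 'num' }
  Y → T: FIRST = { '-', 'num', 'y' }

Conflict for T: T → - and T → Y num
  Overlap: { '-' }
Conflict for T: T → y T - and T → Y num
  Overlap: { 'y' }
Conflict for Y: Y → num - and Y → T
  Overlap: { 'num' }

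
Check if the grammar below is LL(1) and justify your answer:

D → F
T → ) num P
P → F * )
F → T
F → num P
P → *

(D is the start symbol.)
A grammar is LL(1) if for each non-terminal N with multiple productions, the predict sets of those productions are pairwise disjoint, where PREDICT(N → α) = (FIRST(α) \ {ε}) ∪ (FOLLOW(N) if α ⇒* ε).

Relevant sets:
  FIRST(F) = { ')', 'num' }
  FIRST(T) = { ')' }

For P:
  PREDICT(P → F '*' ')') = { ')', 'num' }
  PREDICT(P → '*') = { '*' }
For F:
  PREDICT(F → T) = { ')' }
  PREDICT(F → num P) = { 'num' }
D, T have a single production, so nothing to check there.

All predict sets are disjoint. The grammar IS LL(1).

Answer: Yes, the grammar is LL(1).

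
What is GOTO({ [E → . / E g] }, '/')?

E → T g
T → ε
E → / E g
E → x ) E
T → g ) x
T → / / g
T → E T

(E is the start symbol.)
{ [E → . / E g], [E → . T g], [E → . x ) E], [E → / . E g], [T → . / / g], [T → . E T], [T → . g ) x], [T → .] }

GOTO(I, '/') = CLOSURE({ [A → αX.β] : [A → α.Xβ] ∈ I, X = '/' })

Items with dot before '/', with the dot advanced:
  [E → . / E g] → [E → / . E g]
Closure of the advanced items:
  [E → / . E g] has the dot before E: add [E → . T g], [E → . / E g], [E → . x ) E]
  [E → . T g] has the dot before T: add [T → .], [T → . g ) x], [T → . / / g], [T → . E T]

GOTO = { [E → . / E g], [E → . T g], [E → . x ) E], [E → / . E g], [T → . / / g], [T → . E T], [T → . g ) x], [T → .] }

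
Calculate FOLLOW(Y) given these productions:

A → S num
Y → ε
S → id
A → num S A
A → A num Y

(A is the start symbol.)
In A → A num Y: Y is at the end, add FOLLOW(A)

The FOLLOW sets referred to above (computed the same way, to a fixed point):
  FOLLOW(A) = { $, 'num' }

Taking the union: FOLLOW(Y) = { $, 'num' }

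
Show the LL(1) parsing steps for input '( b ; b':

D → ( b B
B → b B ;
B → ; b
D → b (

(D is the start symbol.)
Stack is shown with the top on the left.

Stack    Input      Action
--------------------------
D $      ( b ; b $  output D → ( b B
( b B $  ( b ; b $  match '('
b B $    b ; b $    match 'b'
B $      ; b $      output B → ; b
; b $    ; b $      match ';'
b $      b $        match 'b'
$        $          accept

The string is accepted.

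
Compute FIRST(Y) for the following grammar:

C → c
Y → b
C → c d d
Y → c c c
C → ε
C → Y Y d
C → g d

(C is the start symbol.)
From Y → b:
  - b is a terminal: add 'b' and stop
From Y → c c c:
  - c is a terminal: add 'c' and stop

Collecting: FIRST(Y) = { 'b', 'c' }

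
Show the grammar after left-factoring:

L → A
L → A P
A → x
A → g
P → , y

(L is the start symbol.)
L → A L'
L' → ε
L' → P
A → x
A → g
P → , y

Left-factoring transforms A → αβ₁ | αβ₂ into A → αA' and A' → β₁ | β₂
(α is the longest common prefix among the alternatives). Repeat until
no nonterminal has two alternatives with a common prefix.

Round 1: L has alternatives sharing prefix 'A'. Introduce L': L → A L'
  Add: L' → ε
  Add: L' → P

No remaining common prefixes — done.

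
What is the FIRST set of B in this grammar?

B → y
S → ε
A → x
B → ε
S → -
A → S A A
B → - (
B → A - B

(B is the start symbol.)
FIRST sets of the other non-terminals involved (by the same procedure, iterated to a fixed point):
  FIRST(A) = { '-', 'x' }

From B → y:
  - y is a terminal: add 'y' and stop
From B → ε:
  - ε-production, so ε ∈ FIRST(B)
From B → - (:
  - '-' is a terminal: add '-' and stop
From B → A - B:
  - A is a non-terminal: add FIRST(A) \ {ε} = { '-', 'x' }
    A is not nullable, so stop

Collecting: FIRST(B) = { '-', 'x', 'y', ε }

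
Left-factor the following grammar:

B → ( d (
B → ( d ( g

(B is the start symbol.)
B → ( d ( B'
B' → ε
B' → g

Left-factoring transforms A → αβ₁ | αβ₂ into A → αA' and A' → β₁ | β₂
(α is the longest common prefix among the alternatives). Repeat until
no nonterminal has two alternatives with a common prefix.

Round 1: B has alternatives sharing prefix '( d ('. Introduce B': B → ( d ( B'
  Add: B' → ε
  Add: B' → g

No remaining common prefixes — done.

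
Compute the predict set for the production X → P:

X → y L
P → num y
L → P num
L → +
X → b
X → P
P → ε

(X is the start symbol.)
{ $, 'num' }

PREDICT(X → P) = (FIRST(RHS) \ {ε}) ∪ (FOLLOW(X) if ε ∈ FIRST(RHS), i.e. RHS ⇒* ε)
FIRST(P) = { 'num', ε }
FIRST(P) = { 'num', ε }
ε ∈ FIRST(P) (the right-hand side is nullable), so add FOLLOW(X) = { $ }
PREDICT(X → P) = { $, 'num' }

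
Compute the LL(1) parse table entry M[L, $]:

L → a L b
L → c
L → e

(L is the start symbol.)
Empty (error entry)

To find M[L, $], we find productions for L where $ is in the predict set (PREDICT(N → α) = (FIRST(α) \ {ε}) ∪ (FOLLOW(N) if α ⇒* ε)).

L → a L b: PREDICT = { 'a' }
L → c: PREDICT = { 'c' }
L → e: PREDICT = { 'e' }

M[L, $] is empty (no production applies)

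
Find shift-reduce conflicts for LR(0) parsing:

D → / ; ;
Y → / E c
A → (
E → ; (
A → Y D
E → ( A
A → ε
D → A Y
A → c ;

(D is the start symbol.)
Yes — I0: [A → .] vs [A → . (]; I5: [A → .] vs [A → . (]; I11: [A → .] vs [A → . (]

Augment with D' → D and build the canonical LR(0) collection (I0 = CLOSURE({[D' → . D]}), then GOTO on every symbol after a dot until no new states appear). It has 19 states:
  I0: { [A → . (], [A → . Y D], [A → . c ;], [A → .], [D → . / ; ;], [D → . A Y], [D' → . D], [Y → . / E c] }  — shift, reduce
  I1: { [A → ( .] }  — reduce
  I2: { [D → / . ; ;], [E → . ( A], [E → . ; (], [Y → / . E c] }  — shift
  I3: { [D → A . Y], [Y → . / E c] }  — shift
  I4: { [D' → D .] }  — accept
  I5: { [A → . (], [A → . Y D], [A → . c ;], [A → .], [A → Y . D], [D → . / ; ;], [D → . A Y], [Y → . / E c] }  — shift, reduce
  I6: { [A → c . ;] }  — shift
  I7: { [A → c ; .] }  — reduce
  I8: { [A → Y D .] }  — reduce
  I9: { [E → . ( A], [E → . ; (], [Y → / . E c] }  — shift
  I10: { [D → A Y .] }  — reduce
  I11: { [A → . (], [A → . Y D], [A → . c ;], [A → .], [E → ( . A], [Y → . / E c] }  — shift, reduce
  I12: { [E → ; . (] }  — shift
  I13: { [Y → / E . c] }  — shift
  I14: { [Y → / E c .] }  — reduce
  I15: { [E → ; ( .] }  — reduce
  I16: { [E → ( A .] }  — reduce
  I17: { [D → / ; . ;], [E → ; . (] }  — shift
  I18: { [D → / ; ; .] }  — reduce

I0 contains reduce item [A → .] and shift items [A → . (], [A → . c ;], [D → . / ; ;], [Y → . / E c] — shift-reduce conflict.
I5 contains reduce item [A → .] and shift items [A → . (], [A → . c ;], [D → . / ; ;], [Y → . / E c] — shift-reduce conflict.
I11 contains reduce item [A → .] and shift items [A → . (], [A → . c ;], [Y → . / E c] — shift-reduce conflict.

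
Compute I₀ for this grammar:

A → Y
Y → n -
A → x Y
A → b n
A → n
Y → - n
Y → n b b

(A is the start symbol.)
First, augment the grammar with A' → A
I₀ = CLOSURE({ [A' → . A] }):
  [A' → . A] has the dot before A: add [A → . Y], [A → . x Y], [A → . b n], [A → . n]
  [A → . Y] has the dot before Y: add [Y → . n -], [Y → . - n], [Y → . n b b]
No further items can be added.

I₀ = { [A → . Y], [A → . b n], [A → . n], [A → . x Y], [A' → . A], [Y → . - n], [Y → . n -], [Y → . n b b] }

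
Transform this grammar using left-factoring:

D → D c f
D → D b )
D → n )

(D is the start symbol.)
Left-factoring transforms A → αβ₁ | αβ₂ into A → αA' and A' → β₁ | β₂
(α is the longest common prefix among the alternatives). Repeat until
no nonterminal has two alternatives with a common prefix.

Round 1: D has alternatives sharing prefix 'D'. Introduce D': D → D D'
  Add: D' → c f
  Add: D' → b )

No remaining common prefixes — done.

Resulting grammar:
D → D D'
D' → c f
D' → b )
D → n )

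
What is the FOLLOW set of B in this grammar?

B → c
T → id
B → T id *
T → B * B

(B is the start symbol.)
B is the start symbol, so $ ∈ FOLLOW(B).
In T → B * B: B is followed by '*' B, add FIRST('*' B) \ {ε} = { '*' }
In T → B * B: B is at the end, add FOLLOW(T)

The FOLLOW sets referred to above (computed the same way, to a fixed point):
  FOLLOW(T) = { 'id' }

Taking the union: FOLLOW(B) = { $, '*', 'id' }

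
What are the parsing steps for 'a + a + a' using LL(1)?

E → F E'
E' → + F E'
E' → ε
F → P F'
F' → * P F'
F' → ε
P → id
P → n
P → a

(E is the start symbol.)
Stack is shown with the top on the left.

Stack      Input        Action
------------------------------
E $        a + a + a $  output E → F E'
F E' $     a + a + a $  output F → P F'
P F' E' $  a + a + a $  output P → a
a F' E' $  a + a + a $  match 'a'
F' E' $    + a + a $    output F' → ε
E' $       + a + a $    output E' → + F E'
+ F E' $   + a + a $    match '+'
F E' $     a + a $      output F → P F'
P F' E' $  a + a $      output P → a
a F' E' $  a + a $      match 'a'
F' E' $    + a $        output F' → ε
E' $       + a $        output E' → + F E'
+ F E' $   + a $        match '+'
F E' $     a $          output F → P F'
P F' E' $  a $          output P → a
a F' E' $  a $          match 'a'
F' E' $    $            output F' → ε
E' $       $            output E' → ε
$          $            accept

The string is accepted.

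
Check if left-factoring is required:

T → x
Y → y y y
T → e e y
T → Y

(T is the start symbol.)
No, left-factoring is not needed

Left-factoring is needed when two productions for the same non-terminal
share a common prefix on the right-hand side.

Productions for T:
  T → x
  T → e e y
  T → Y

No common prefixes found.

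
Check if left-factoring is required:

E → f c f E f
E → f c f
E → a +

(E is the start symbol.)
Left-factoring is needed when two productions for the same non-terminal
share a common prefix on the right-hand side.

Productions for E:
  E → f c f E f
  E → f c f
  E → a +

Found common prefix 'f c f' in productions for E

Answer: Yes, E has productions with common prefix 'f c f'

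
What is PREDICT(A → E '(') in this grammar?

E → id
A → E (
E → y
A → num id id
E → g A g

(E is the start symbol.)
{ 'g', 'id', 'y' }

PREDICT(A → E '(') = (FIRST(RHS) \ {ε}) ∪ (FOLLOW(A) if ε ∈ FIRST(RHS), i.e. RHS ⇒* ε)
FIRST(E) = { 'g', 'id', 'y' }
FIRST(E '(') = { 'g', 'id', 'y' }
ε ∉ FIRST(E '('), so FOLLOW(A) is not added.
PREDICT(A → E '(') = { 'g', 'id', 'y' }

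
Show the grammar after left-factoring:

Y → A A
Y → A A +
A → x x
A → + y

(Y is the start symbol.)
Y → A A Y'
Y' → ε
Y' → +
A → x x
A → + y

Left-factoring transforms A → αβ₁ | αβ₂ into A → αA' and A' → β₁ | β₂
(α is the longest common prefix among the alternatives). Repeat until
no nonterminal has two alternatives with a common prefix.

Round 1: Y has alternatives sharing prefix 'A A'. Introduce Y': Y → A A Y'
  Add: Y' → ε
  Add: Y' → +

No remaining common prefixes — done.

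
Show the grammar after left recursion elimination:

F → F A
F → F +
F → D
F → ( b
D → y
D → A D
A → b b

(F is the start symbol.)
F is directly left-recursive. The standard transformation for
  A → A α₁ | ... | A α_m | β₁ | ... | β_n
is
  A  → β₁ A' | ... | β_n A'
  A' → α₁ A' | ... | α_m A' | ε

F → D becomes F → D F'
F → ( b becomes F → ( b F'
F → F A becomes F' → A F'
F → F + becomes F' → + F'
Add F' → ε

Productions for other non-terminals are unchanged:
  D → y
  D → A D
  A → b b

Resulting grammar:
F → D F'
F → ( b F'
F' → A F'
F' → + F'
F' → ε
D → y
D → A D
A → b b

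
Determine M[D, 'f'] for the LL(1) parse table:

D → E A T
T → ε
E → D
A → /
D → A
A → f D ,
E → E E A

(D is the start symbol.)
To find M[D, 'f'], we find productions for D where 'f' is in the predict set (PREDICT(N → α) = (FIRST(α) \ {ε}) ∪ (FOLLOW(N) if α ⇒* ε)).

Relevant sets:
  FIRST(E) = { '/', 'f' }
  FIRST(A) = { '/', 'f' }

D → E A T: PREDICT = { '/', 'f' }
  'f' is in predict set, so this production goes in M[D, 'f']
D → A: PREDICT = { '/', 'f' }
  'f' is in predict set, so this production goes in M[D, 'f']

M[D, 'f'] = D → E A T, D → A  (a multiply-defined cell — the grammar is not LL(1))

Answer: D → E A T, D → A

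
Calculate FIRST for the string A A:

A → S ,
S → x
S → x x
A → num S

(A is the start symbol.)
{ 'num', 'x' }

FIRST sets of the non-terminals involved (from the grammar, by fixed-point iteration):
  FIRST(A) = { 'num', 'x' }

To compute FIRST(A A), process the symbols left to right:
Symbol A is a non-terminal. Add FIRST(A) \ {ε} = { 'num', 'x' }
A is not nullable (ε ∉ FIRST(A)), so stop here.
FIRST(A A) = { 'num', 'x' }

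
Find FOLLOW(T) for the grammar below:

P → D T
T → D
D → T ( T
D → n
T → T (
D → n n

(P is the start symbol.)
{ $, '(', 'n' }

In P → D T: T is at the end, add FOLLOW(P)
In D → T ( T: T is followed by '(' T, add FIRST('(' T) \ {ε} = { '(' }
In D → T ( T: T is at the end, add FOLLOW(D)
In T → T (: T is followed by '(', add FIRST('(') \ {ε} = { '(' }

The FOLLOW sets referred to above (computed the same way, to a fixed point):
  FOLLOW(P) = { $ }
  FOLLOW(D) = { $, '(', 'n' }

Taking the union: FOLLOW(T) = { $, '(', 'n' }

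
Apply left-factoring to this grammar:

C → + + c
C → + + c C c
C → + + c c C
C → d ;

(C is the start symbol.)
C → + + c C'
C' → ε
C' → C c
C' → c C
C → d ;

Left-factoring transforms A → αβ₁ | αβ₂ into A → αA' and A' → β₁ | β₂
(α is the longest common prefix among the alternatives). Repeat until
no nonterminal has two alternatives with a common prefix.

Round 1: C has alternatives sharing prefix '+ + c'. Introduce C': C → + + c C'
  Add: C' → ε
  Add: C' → C c
  Add: C' → c C

No remaining common prefixes — done.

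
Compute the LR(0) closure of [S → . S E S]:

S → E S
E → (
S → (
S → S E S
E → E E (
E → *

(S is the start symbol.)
To compute CLOSURE, for each item [A → α.Bβ] where B is a non-terminal, add [B → .γ] for all productions B → γ; repeat for the newly added items until nothing changes.

Start with: [S → . S E S]
  [S → . S E S] has the dot before S: add [S → . E S], [S → . (]
  [S → . E S] has the dot before E: add [E → . (], [E → . E E (], [E → . *]
No further items can be added.

CLOSURE = { [E → . (], [E → . *], [E → . E E (], [S → . (], [S → . E S], [S → . S E S] }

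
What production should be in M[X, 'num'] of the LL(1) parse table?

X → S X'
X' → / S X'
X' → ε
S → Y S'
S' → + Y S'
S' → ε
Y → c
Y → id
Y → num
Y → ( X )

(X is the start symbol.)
To find M[X, 'num'], we find productions for X where 'num' is in the predict set (PREDICT(N → α) = (FIRST(α) \ {ε}) ∪ (FOLLOW(N) if α ⇒* ε)).

Relevant sets:
  FIRST(S) = { '(', 'c', 'id', 'num' }

X → S X': PREDICT = { '(', 'c', 'id', 'num' }
  'num' is in predict set, so this production goes in M[X, 'num']

M[X, 'num'] = X → S X'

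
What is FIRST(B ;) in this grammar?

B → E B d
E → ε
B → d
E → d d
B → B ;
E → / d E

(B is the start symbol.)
FIRST sets of the non-terminals involved (from the grammar, by fixed-point iteration):
  FIRST(B) = { '/', 'd' }

To compute FIRST(B ;), process the symbols left to right:
Symbol B is a non-terminal. Add FIRST(B) \ {ε} = { '/', 'd' }
B is not nullable (ε ∉ FIRST(B)), so stop here.
FIRST(B ;) = { '/', 'd' }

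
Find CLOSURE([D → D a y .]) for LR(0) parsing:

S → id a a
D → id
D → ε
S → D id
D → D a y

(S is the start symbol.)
{ [D → D a y .] }

Start with: [D → D a y .]
The dot is at the end, so nothing is added.

CLOSURE = { [D → D a y .] }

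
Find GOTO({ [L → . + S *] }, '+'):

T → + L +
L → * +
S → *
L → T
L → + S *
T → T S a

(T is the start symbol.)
{ [L → + . S *], [S → . *] }

GOTO(I, '+') = CLOSURE({ [A → αX.β] : [A → α.Xβ] ∈ I, X = '+' })

Items with dot before '+', with the dot advanced:
  [L → . + S *] → [L → + . S *]
Closure of the advanced items:
  [L → + . S *] has the dot before S: add [S → . *]

GOTO = { [L → + . S *], [S → . *] }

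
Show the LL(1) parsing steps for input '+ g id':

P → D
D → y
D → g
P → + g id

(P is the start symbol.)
Stack is shown with the top on the left.

Stack     Input     Action
--------------------------
P $       + g id $  output P → + g id
+ g id $  + g id $  match '+'
g id $    g id $    match 'g'
id $      id $      match 'id'
$         $         accept

The string is accepted.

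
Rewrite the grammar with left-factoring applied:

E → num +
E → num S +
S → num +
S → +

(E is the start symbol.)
Left-factoring transforms A → αβ₁ | αβ₂ into A → αA' and A' → β₁ | β₂
(α is the longest common prefix among the alternatives). Repeat until
no nonterminal has two alternatives with a common prefix.

Round 1: E has alternatives sharing prefix 'num'. Introduce E': E → num E'
  Add: E' → +
  Add: E' → S +

No remaining common prefixes — done.

Resulting grammar:
E → num E'
E' → +
E' → S +
S → num +
S → +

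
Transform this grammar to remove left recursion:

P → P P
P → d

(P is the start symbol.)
P is directly left-recursive. The standard transformation for
  A → A α₁ | ... | A α_m | β₁ | ... | β_n
is
  A  → β₁ A' | ... | β_n A'
  A' → α₁ A' | ... | α_m A' | ε

P → d becomes P → d P'
P → P P becomes P' → P P'
Add P' → ε

Resulting grammar:
P → d P'
P' → P P'
P' → ε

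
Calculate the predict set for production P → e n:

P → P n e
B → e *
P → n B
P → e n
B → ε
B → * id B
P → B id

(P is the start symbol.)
PREDICT(P → e n) = (FIRST(RHS) \ {ε}) ∪ (FOLLOW(P) if ε ∈ FIRST(RHS), i.e. RHS ⇒* ε)
FIRST(e n) = { 'e' }
ε ∉ FIRST(e n), so FOLLOW(P) is not added.
PREDICT(P → e n) = { 'e' }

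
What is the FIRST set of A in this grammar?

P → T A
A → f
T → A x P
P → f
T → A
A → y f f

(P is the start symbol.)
To compute FIRST(A), examine every production with A on the left-hand side, reading each right-hand side left to right until a non-nullable symbol is reached.

From A → f:
  - f is a terminal: add 'f' and stop
From A → y f f:
  - y is a terminal: add 'y' and stop

Collecting: FIRST(A) = { 'f', 'y' }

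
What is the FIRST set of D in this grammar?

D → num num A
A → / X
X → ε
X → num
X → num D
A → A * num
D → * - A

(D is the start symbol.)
{ '*', 'num' }

From D → num num A:
  - num is a terminal: add 'num' and stop
From D → * - A:
  - '*' is a terminal: add '*' and stop

Collecting: FIRST(D) = { '*', 'num' }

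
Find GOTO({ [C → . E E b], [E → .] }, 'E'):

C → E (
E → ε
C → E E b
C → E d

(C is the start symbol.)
GOTO(I, 'E') = CLOSURE({ [A → αX.β] : [A → α.Xβ] ∈ I, X = 'E' })

Items with dot before 'E', with the dot advanced:
  [C → . E E b] → [C → E . E b]
Closure of the advanced items:
  [C → E . E b] has the dot before E: add [E → .]

GOTO = { [C → E . E b], [E → .] }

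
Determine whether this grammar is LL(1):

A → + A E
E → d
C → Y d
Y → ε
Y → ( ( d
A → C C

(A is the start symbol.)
Yes, the grammar is LL(1).

A grammar is LL(1) if for each non-terminal N with multiple productions, the predict sets of those productions are pairwise disjoint, where PREDICT(N → α) = (FIRST(α) \ {ε}) ∪ (FOLLOW(N) if α ⇒* ε).

Relevant sets:
  FIRST(C) = { '(', 'd' }
  FOLLOW(Y) = { 'd' }

For A:
  PREDICT(A → '+' A E) = { '+' }
  PREDICT(A → C C) = { '(', 'd' }
For Y:
  PREDICT(Y → ε) = { 'd' }
  PREDICT(Y → '(' '(' d) = { '(' }
E, C have a single production, so nothing to check there.

All predict sets are disjoint. The grammar IS LL(1).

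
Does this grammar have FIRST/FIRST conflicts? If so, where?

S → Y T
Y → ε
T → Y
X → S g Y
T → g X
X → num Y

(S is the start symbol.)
A FIRST/FIRST conflict occurs when two productions N → α and N → β for the same non-terminal have FIRST(α) ∩ FIRST(β) ≠ ∅ (with ε ∈ FIRST of a nullable right-hand side, so two nullable alternatives also conflict).

FIRST sets of the non-terminals at (or reachable through a nullable prefix from) the front of some alternative:
  FIRST(Y) = { ε }
  FIRST(S) = { 'g', ε }

Productions for T:
  T → Y: FIRST = { ε }
  T → g X: FIRST = { 'g' }
Productions for X:
  X → S g Y: FIRST = { 'g' }
  X → num Y: FIRST = { 'num' }
S, Y have only one production, so no FIRST/FIRST conflict is possible there.

All alternatives of each non-terminal have pairwise disjoint FIRST sets.

Answer: No FIRST/FIRST conflicts.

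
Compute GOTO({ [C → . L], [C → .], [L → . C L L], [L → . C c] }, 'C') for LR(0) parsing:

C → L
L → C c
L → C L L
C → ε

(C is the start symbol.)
GOTO(I, 'C') = CLOSURE({ [A → αX.β] : [A → α.Xβ] ∈ I, X = 'C' })

Items with dot before 'C', with the dot advanced:
  [L → . C L L] → [L → C . L L]
  [L → . C c] → [L → C . c]
Closure of the advanced items:
  [L → C . L L] has the dot before L: add [L → . C c], [L → . C L L]
  [L → . C c] has the dot before C: add [C → . L], [C → .]

GOTO = { [C → . L], [C → .], [L → . C L L], [L → . C c], [L → C . L L], [L → C . c] }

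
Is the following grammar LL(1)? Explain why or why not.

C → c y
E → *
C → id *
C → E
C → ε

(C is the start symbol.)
Yes, the grammar is LL(1).

Relevant sets:
  FIRST(E) = { '*' }
  FOLLOW(C) = { $ }

For C:
  PREDICT(C → c y) = { 'c' }
  PREDICT(C → id '*') = { 'id' }
  PREDICT(C → E) = { '*' }
  PREDICT(C → ε) = { $ }
E has a single production, so nothing to check there.

All predict sets are disjoint. The grammar IS LL(1).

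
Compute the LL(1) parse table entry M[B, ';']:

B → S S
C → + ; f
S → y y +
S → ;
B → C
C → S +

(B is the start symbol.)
To find M[B, ';'], we find productions for B where ';' is in the predict set (PREDICT(N → α) = (FIRST(α) \ {ε}) ∪ (FOLLOW(N) if α ⇒* ε)).

Relevant sets:
  FIRST(S) = { ';', 'y' }
  FIRST(C) = { '+', ';', 'y' }

B → S S: PREDICT = { ';', 'y' }
  ';' is in predict set, so this production goes in M[B, ';']
B → C: PREDICT = { '+', ';', 'y' }
  ';' is in predict set, so this production goes in M[B, ';']

M[B, ';'] = B → S S, B → C  (a multiply-defined cell — the grammar is not LL(1))

Answer: B → S S, B → C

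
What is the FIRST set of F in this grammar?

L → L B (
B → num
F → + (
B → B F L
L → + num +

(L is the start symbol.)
To compute FIRST(F), examine every production with F on the left-hand side, reading each right-hand side left to right until a non-nullable symbol is reached.

From F → + (:
  - '+' is a terminal: add '+' and stop

Collecting: FIRST(F) = { '+' }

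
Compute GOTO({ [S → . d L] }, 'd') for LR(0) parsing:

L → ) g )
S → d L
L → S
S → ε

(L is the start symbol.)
{ [L → . ) g )], [L → . S], [S → . d L], [S → .], [S → d . L] }

GOTO(I, 'd') = CLOSURE({ [A → αX.β] : [A → α.Xβ] ∈ I, X = 'd' })

Items with dot before 'd', with the dot advanced:
  [S → . d L] → [S → d . L]
Closure of the advanced items:
  [S → d . L] has the dot before L: add [L → . ) g )], [L → . S]
  [L → . S] has the dot before S: add [S → . d L], [S → .]

GOTO = { [L → . ) g )], [L → . S], [S → . d L], [S → .], [S → d . L] }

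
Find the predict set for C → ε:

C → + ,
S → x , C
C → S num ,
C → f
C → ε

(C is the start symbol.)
{ $, 'num' }

PREDICT(C → ε) = (FIRST(RHS) \ {ε}) ∪ (FOLLOW(C) if ε ∈ FIRST(RHS), i.e. RHS ⇒* ε)
The right-hand side is ε (FIRST(ε) = { ε }), so the predict set is FOLLOW(C) = { $, 'num' }
PREDICT(C → ε) = { $, 'num' }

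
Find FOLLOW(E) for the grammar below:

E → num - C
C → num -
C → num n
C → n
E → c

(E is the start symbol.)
{ $ }

To compute FOLLOW(E), find every occurrence of E on a right-hand side N → α E β: add FIRST(β) \ {ε}, and if β is empty or nullable also add FOLLOW(N). Iterate to a fixed point.

E is the start symbol, so $ ∈ FOLLOW(E).
E does not occur on any right-hand side.

Taking the union: FOLLOW(E) = { $ }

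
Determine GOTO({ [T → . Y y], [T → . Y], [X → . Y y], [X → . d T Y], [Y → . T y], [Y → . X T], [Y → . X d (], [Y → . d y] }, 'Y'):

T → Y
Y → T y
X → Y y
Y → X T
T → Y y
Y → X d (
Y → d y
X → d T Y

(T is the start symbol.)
GOTO(I, 'Y') = CLOSURE({ [A → αX.β] : [A → α.Xβ] ∈ I, X = 'Y' })

Items with dot before 'Y', with the dot advanced:
  [T → . Y] → [T → Y .]
  [T → . Y y] → [T → Y . y]
  [X → . Y y] → [X → Y . y]
Closure adds nothing (no advanced item has the dot before a non-terminal).

GOTO = { [T → Y . y], [T → Y .], [X → Y . y] }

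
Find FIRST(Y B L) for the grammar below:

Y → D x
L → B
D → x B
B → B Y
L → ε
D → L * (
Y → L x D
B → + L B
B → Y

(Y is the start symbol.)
FIRST sets of the non-terminals involved (from the grammar, by fixed-point iteration):
  FIRST(Y) = { '*', '+', 'x' }

To compute FIRST(Y B L), process the symbols left to right:
Symbol Y is a non-terminal. Add FIRST(Y) \ {ε} = { '*', '+', 'x' }
Y is not nullable (ε ∉ FIRST(Y)), so stop here.
FIRST(Y B L) = { '*', '+', 'x' }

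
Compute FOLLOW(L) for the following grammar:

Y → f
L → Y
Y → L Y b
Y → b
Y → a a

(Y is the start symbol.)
To compute FOLLOW(L), find every occurrence of L on a right-hand side N → α L β: add FIRST(β) \ {ε}, and if β is empty or nullable also add FOLLOW(N). Iterate to a fixed point.

In Y → L Y b: L is followed by Y b, add FIRST(Y b) \ {ε} = { 'a', 'b', 'f' }

Taking the union: FOLLOW(L) = { 'a', 'b', 'f' }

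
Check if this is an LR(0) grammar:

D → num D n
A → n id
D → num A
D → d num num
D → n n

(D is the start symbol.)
Augment with D' → D and build the canonical LR(0) collection (I0 = CLOSURE({[D' → . D]}), then GOTO on every symbol after a dot until no new states appear). It has 13 states:
  I0: { [D → . d num num], [D → . n n], [D → . num A], [D → . num D n], [D' → . D] }  — shift
  I1: { [D' → D .] }  — accept
  I2: { [D → d . num num] }  — shift
  I3: { [D → n . n] }  — shift
  I4: { [A → . n id], [D → . d num num], [D → . n n], [D → . num A], [D → . num D n], [D → num . A], [D → num . D n] }  — shift
  I5: { [D → num A .] }  — reduce
  I6: { [D → num D . n] }  — shift
  I7: { [A → n . id], [D → n . n] }  — shift
  I8: { [A → n id .] }  — reduce
  I9: { [D → n n .] }  — reduce
  I10: { [D → num D n .] }  — reduce
  I11: { [D → d num . num] }  — shift
  I12: { [D → d num num .] }  — reduce

Every state is either a pure shift/goto state or contains exactly one complete item and nothing to shift — no conflicts. The grammar is LR(0).

Answer: Yes, the grammar is LR(0)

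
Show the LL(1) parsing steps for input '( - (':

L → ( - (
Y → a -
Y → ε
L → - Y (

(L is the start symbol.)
Stack is shown with the top on the left.

Stack    Input    Action
------------------------
L $      ( - ( $  output L → ( - (
( - ( $  ( - ( $  match '('
- ( $    - ( $    match '-'
( $      ( $      match '('
$        $        accept

The string is accepted.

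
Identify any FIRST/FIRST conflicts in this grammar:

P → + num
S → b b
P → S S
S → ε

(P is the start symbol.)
A FIRST/FIRST conflict occurs when two productions N → α and N → β for the same non-terminal have FIRST(α) ∩ FIRST(β) ≠ ∅ (with ε ∈ FIRST of a nullable right-hand side, so two nullable alternatives also conflict).

FIRST sets of the non-terminals at (or reachable through a nullable prefix from) the front of some alternative:
  FIRST(S) = { 'b', ε }

Productions for P:
  P → + num: FIRST = { '+' }
  P → S S: FIRST = { 'b', ε }
Productions for S:
  S → b b: FIRST = { 'b' }
  S → ε: FIRST = { ε }

All alternatives of each non-terminal have pairwise disjoint FIRST sets.

Answer: No FIRST/FIRST conflicts.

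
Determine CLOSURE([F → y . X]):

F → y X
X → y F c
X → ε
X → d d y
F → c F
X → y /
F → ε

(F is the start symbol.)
{ [F → y . X], [X → . d d y], [X → . y /], [X → . y F c], [X → .] }

To compute CLOSURE, for each item [A → α.Bβ] where B is a non-terminal, add [B → .γ] for all productions B → γ; repeat for the newly added items until nothing changes.

Start with: [F → y . X]
  [F → y . X] has the dot before X: add [X → . y F c], [X → .], [X → . d d y], [X → . y /]
No further items can be added.

CLOSURE = { [F → y . X], [X → . d d y], [X → . y /], [X → . y F c], [X → .] }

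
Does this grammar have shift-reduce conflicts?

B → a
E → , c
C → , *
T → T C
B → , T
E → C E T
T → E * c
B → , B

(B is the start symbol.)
A shift-reduce conflict occurs when an LR(0) state has both:
  - a complete (reduce) item [A → α .] (dot at the end), and
  - a shift item [B → β . c γ] (dot before a terminal).

Augment with B' → B and build the canonical LR(0) collection (I0 = CLOSURE({[B' → . B]}), then GOTO on every symbol after a dot until no new states appear). It has 18 states:
  I0: { [B → . , B], [B → . , T], [B → . a], [B' → . B] }  — shift
  I1: { [B → , . B], [B → , . T], [B → . , B], [B → . , T], [B → . a], [C → . , *], [E → . , c], [E → . C E T], [T → . E * c], [T → . T C] }  — shift
  I2: { [B' → B .] }  — accept
  I3: { [B → a .] }  — reduce
  I4: { [B → , . B], [B → , . T], [B → . , B], [B → . , T], [B → . a], [C → , . *], [C → . , *], [E → , . c], [E → . , c], [E → . C E T], [T → . E * c], [T → . T C] }  — shift
  I5: { [B → , B .] }  — reduce
  I6: { [C → . , *], [E → . , c], [E → . C E T], [E → C . E T] }  — shift
  I7: { [T → E . * c] }  — shift
  I8: { [B → , T .], [C → . , *], [T → T . C] }  — shift, reduce
  I9: { [C → , . *] }  — shift
  I10: { [T → T C .] }  — reduce
  I11: { [C → , * .] }  — reduce
  I12: { [T → E * . c] }  — shift
  I13: { [T → E * c .] }  — reduce
  I14: { [C → , . *], [E → , . c] }  — shift
  I15: { [C → . , *], [E → . , c], [E → . C E T], [E → C E . T], [T → . E * c], [T → . T C] }  — shift
  I16: { [C → . , *], [E → C E T .], [T → T . C] }  — shift, reduce
  I17: { [E → , c .] }  — reduce

I8 contains reduce item [B → , T .] and shift item [C → . , *] — shift-reduce conflict.
I16 contains reduce item [E → C E T .] and shift item [C → . , *] — shift-reduce conflict.

Answer: Yes — I8: [B → , T .] vs [C → . , *]; I16: [E → C E T .] vs [C → . , *]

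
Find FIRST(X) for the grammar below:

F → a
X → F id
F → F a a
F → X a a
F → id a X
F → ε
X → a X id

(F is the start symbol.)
{ 'a', 'id' }

To compute FIRST(X), examine every production with X on the left-hand side, reading each right-hand side left to right until a non-nullable symbol is reached.

FIRST sets of the other non-terminals involved (by the same procedure, iterated to a fixed point):
  FIRST(F) = { 'a', 'id', ε }

From X → F id:
  - F is a non-terminal: add FIRST(F) \ {ε} = { 'a', 'id' }
    F is nullable, so continue to the next symbol
  - id is a terminal: add 'id' and stop
From X → a X id:
  - a is a terminal: add 'a' and stop

Collecting: FIRST(X) = { 'a', 'id' }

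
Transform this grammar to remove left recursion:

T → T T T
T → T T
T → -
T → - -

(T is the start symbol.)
T is directly left-recursive. The standard transformation for
  A → A α₁ | ... | A α_m | β₁ | ... | β_n
is
  A  → β₁ A' | ... | β_n A'
  A' → α₁ A' | ... | α_m A' | ε

T → - becomes T → - T'
T → - - becomes T → - - T'
T → T T T becomes T' → T T T'
T → T T becomes T' → T T'
Add T' → ε

Resulting grammar:
T → - T'
T → - - T'
T' → T T T'
T' → T T'
T' → ε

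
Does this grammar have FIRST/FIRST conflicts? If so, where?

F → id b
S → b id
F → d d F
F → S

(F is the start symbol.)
No FIRST/FIRST conflicts.

A FIRST/FIRST conflict occurs when two productions N → α and N → β for the same non-terminal have FIRST(α) ∩ FIRST(β) ≠ ∅ (with ε ∈ FIRST of a nullable right-hand side, so two nullable alternatives also conflict).

FIRST sets of the non-terminals at (or reachable through a nullable prefix from) the front of some alternative:
  FIRST(S) = { 'b' }

Productions for F:
  F → id b: FIRST = { 'id' }
  F → d d F: FIRST = { 'd' }
  F → S: FIRST = { 'b' }
S has only one production, so no FIRST/FIRST conflict is possible there.

All alternatives of each non-terminal have pairwise disjoint FIRST sets.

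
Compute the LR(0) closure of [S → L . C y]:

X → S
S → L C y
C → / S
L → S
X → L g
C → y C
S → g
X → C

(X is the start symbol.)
{ [C → . / S], [C → . y C], [S → L . C y] }

To compute CLOSURE, for each item [A → α.Bβ] where B is a non-terminal, add [B → .γ] for all productions B → γ; repeat for the newly added items until nothing changes.

Start with: [S → L . C y]
  [S → L . C y] has the dot before C: add [C → . / S], [C → . y C]
No further items can be added.

CLOSURE = { [C → . / S], [C → . y C], [S → L . C y] }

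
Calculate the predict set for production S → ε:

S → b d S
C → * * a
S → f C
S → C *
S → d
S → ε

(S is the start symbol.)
{ $ }

PREDICT(S → ε) = (FIRST(RHS) \ {ε}) ∪ (FOLLOW(S) if ε ∈ FIRST(RHS), i.e. RHS ⇒* ε)
The right-hand side is ε (FIRST(ε) = { ε }), so the predict set is FOLLOW(S) = { $ }
PREDICT(S → ε) = { $ }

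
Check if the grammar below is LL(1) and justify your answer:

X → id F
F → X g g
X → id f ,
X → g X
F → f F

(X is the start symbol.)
No. Predict set conflict for X: { 'id' }

A grammar is LL(1) if for each non-terminal N with multiple productions, the predict sets of those productions are pairwise disjoint, where PREDICT(N → α) = (FIRST(α) \ {ε}) ∪ (FOLLOW(N) if α ⇒* ε).

Relevant sets:
  FIRST(X) = { 'g', 'id' }

For X:
  PREDICT(X → id F) = { 'id' }
  PREDICT(X → id f ',') = { 'id' }
  PREDICT(X → g X) = { 'g' }
For F:
  PREDICT(F → X g g) = { 'g', 'id' }
  PREDICT(F → f F) = { 'f' }

Conflict found: Predict set conflict for X: { 'id' }
The grammar is NOT LL(1).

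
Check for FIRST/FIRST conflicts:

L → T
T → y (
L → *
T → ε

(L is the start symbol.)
No FIRST/FIRST conflicts.

A FIRST/FIRST conflict occurs when two productions N → α and N → β for the same non-terminal have FIRST(α) ∩ FIRST(β) ≠ ∅ (with ε ∈ FIRST of a nullable right-hand side, so two nullable alternatives also conflict).

FIRST sets of the non-terminals at (or reachable through a nullable prefix from) the front of some alternative:
  FIRST(T) = { 'y', ε }

Productions for L:
  L → T: FIRST = { 'y', ε }
  L → *: FIRST = { '*' }
Productions for T:
  T → y (: FIRST = { 'y' }
  T → ε: FIRST = { ε }

All alternatives of each non-terminal have pairwise disjoint FIRST sets.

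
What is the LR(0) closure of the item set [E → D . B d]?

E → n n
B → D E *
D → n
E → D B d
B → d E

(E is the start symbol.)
Start with: [E → D . B d]
  [E → D . B d] has the dot before B: add [B → . D E *], [B → . d E]
  [B → . D E *] has the dot before D: add [D → . n]
No further items can be added.

CLOSURE = { [B → . D E *], [B → . d E], [D → . n], [E → D . B d] }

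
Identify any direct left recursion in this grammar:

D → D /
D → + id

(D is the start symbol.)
Direct left recursion occurs when N → N α for some non-terminal N (the right-hand side begins with the left-hand side itself).

D → D /: LEFT RECURSIVE (starts with D)
D → + id: starts with '+'

The grammar has direct left recursion on: D.

Answer: Yes, D is left-recursive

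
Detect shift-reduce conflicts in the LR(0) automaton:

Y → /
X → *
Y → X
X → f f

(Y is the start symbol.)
No shift-reduce conflicts

A shift-reduce conflict occurs when an LR(0) state has both:
  - a complete (reduce) item [A → α .] (dot at the end), and
  - a shift item [B → β . c γ] (dot before a terminal).

Augment with Y' → Y and build the canonical LR(0) collection (I0 = CLOSURE({[Y' → . Y]}), then GOTO on every symbol after a dot until no new states appear). It has 7 states:
  I0: { [X → . *], [X → . f f], [Y → . /], [Y → . X], [Y' → . Y] }  — shift
  I1: { [X → * .] }  — reduce
  I2: { [Y → / .] }  — reduce
  I3: { [Y → X .] }  — reduce
  I4: { [Y' → Y .] }  — accept
  I5: { [X → f . f] }  — shift
  I6: { [X → f f .] }  — reduce

No state contains both a complete item and a shift item.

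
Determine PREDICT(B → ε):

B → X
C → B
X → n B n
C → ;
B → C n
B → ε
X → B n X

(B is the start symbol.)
PREDICT(B → ε) = (FIRST(RHS) \ {ε}) ∪ (FOLLOW(B) if ε ∈ FIRST(RHS), i.e. RHS ⇒* ε)
The right-hand side is ε (FIRST(ε) = { ε }), so the predict set is FOLLOW(B) = { $, 'n' }
PREDICT(B → ε) = { $, 'n' }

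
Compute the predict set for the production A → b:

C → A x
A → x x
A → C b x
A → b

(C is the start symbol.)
PREDICT(A → b) = (FIRST(RHS) \ {ε}) ∪ (FOLLOW(A) if ε ∈ FIRST(RHS), i.e. RHS ⇒* ε)
FIRST(b) = { 'b' }
ε ∉ FIRST(b), so FOLLOW(A) is not added.
PREDICT(A → b) = { 'b' }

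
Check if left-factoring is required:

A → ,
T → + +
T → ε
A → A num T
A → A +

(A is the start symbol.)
Left-factoring is needed when two productions for the same non-terminal
share a common prefix on the right-hand side.

Productions for A:
  A → ,
  A → A num T
  A → A +
Productions for T:
  T → + +
  T → ε

Found common prefix 'A' in productions for A

Answer: Yes, A has productions with common prefix 'A'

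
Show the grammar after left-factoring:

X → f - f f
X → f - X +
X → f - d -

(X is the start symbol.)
Left-factoring transforms A → αβ₁ | αβ₂ into A → αA' and A' → β₁ | β₂
(α is the longest common prefix among the alternatives). Repeat until
no nonterminal has two alternatives with a common prefix.

Round 1: X has alternatives sharing prefix 'f -'. Introduce X': X → f - X'
  Add: X' → f f
  Add: X' → X +
  Add: X' → d -

No remaining common prefixes — done.

Resulting grammar:
X → f - X'
X' → f f
X' → X +
X' → d -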